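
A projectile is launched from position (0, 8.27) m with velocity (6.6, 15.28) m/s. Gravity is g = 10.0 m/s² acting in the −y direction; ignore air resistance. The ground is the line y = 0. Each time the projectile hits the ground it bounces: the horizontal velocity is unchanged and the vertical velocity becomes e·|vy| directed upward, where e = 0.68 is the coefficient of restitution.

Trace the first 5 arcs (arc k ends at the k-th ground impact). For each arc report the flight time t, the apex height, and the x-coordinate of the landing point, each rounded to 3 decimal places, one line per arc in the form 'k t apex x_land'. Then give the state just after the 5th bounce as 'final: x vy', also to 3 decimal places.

Arc 1: start y=8.270, vy=15.280 → t=3.525, apex=19.944, x_land=23.266, impact vy=-19.972
  bounce: vy ← 0.68·19.972 = 13.581
Arc 2: start y=0.000, vy=13.581 → t=2.716, apex=9.222, x_land=41.193, impact vy=-13.581
  bounce: vy ← 0.68·13.581 = 9.235
Arc 3: start y=0.000, vy=9.235 → t=1.847, apex=4.264, x_land=53.383, impact vy=-9.235
  bounce: vy ← 0.68·9.235 = 6.280
Arc 4: start y=0.000, vy=6.280 → t=1.256, apex=1.972, x_land=61.673, impact vy=-6.280
  bounce: vy ← 0.68·6.280 = 4.270
Arc 5: start y=0.000, vy=4.270 → t=0.854, apex=0.912, x_land=67.309, impact vy=-4.270
  bounce: vy ← 0.68·4.270 = 2.904

1 3.525 19.944 23.266
2 2.716 9.222 41.193
3 1.847 4.264 53.383
4 1.256 1.972 61.673
5 0.854 0.912 67.309
final: 67.309 2.904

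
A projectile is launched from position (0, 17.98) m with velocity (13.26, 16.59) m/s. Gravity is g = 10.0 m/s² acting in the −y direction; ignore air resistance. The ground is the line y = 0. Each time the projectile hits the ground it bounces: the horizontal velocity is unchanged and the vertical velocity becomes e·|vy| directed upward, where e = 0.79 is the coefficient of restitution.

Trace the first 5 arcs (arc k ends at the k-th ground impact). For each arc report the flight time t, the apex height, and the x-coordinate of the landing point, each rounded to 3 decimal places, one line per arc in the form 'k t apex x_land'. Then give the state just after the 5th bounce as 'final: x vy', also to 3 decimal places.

1 4.179 31.741 55.408
2 3.981 19.810 108.195
3 3.145 12.363 149.897
4 2.485 7.716 182.842
5 1.963 4.816 208.868
final: 208.868 7.753

Arc 1: start y=17.980, vy=16.590 → t=4.179, apex=31.741, x_land=55.408, impact vy=-25.196
  bounce: vy ← 0.79·25.196 = 19.905
Arc 2: start y=0.000, vy=19.905 → t=3.981, apex=19.810, x_land=108.195, impact vy=-19.905
  bounce: vy ← 0.79·19.905 = 15.725
Arc 3: start y=0.000, vy=15.725 → t=3.145, apex=12.363, x_land=149.897, impact vy=-15.725
  bounce: vy ← 0.79·15.725 = 12.423
Arc 4: start y=0.000, vy=12.423 → t=2.485, apex=7.716, x_land=182.842, impact vy=-12.423
  bounce: vy ← 0.79·12.423 = 9.814
Arc 5: start y=0.000, vy=9.814 → t=1.963, apex=4.816, x_land=208.868, impact vy=-9.814
  bounce: vy ← 0.79·9.814 = 7.753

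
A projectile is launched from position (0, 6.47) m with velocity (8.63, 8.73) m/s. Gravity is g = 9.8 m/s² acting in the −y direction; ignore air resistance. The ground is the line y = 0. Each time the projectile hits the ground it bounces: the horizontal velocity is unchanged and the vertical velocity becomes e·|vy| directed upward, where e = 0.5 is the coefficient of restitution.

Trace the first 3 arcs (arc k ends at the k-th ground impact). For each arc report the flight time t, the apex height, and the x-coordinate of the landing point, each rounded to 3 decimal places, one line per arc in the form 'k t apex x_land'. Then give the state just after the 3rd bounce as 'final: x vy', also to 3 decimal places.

Arc 1: start y=6.470, vy=8.730 → t=2.345, apex=10.358, x_land=20.235, impact vy=-14.249
  bounce: vy ← 0.5·14.249 = 7.124
Arc 2: start y=0.000, vy=7.124 → t=1.454, apex=2.590, x_land=32.783, impact vy=-7.124
  bounce: vy ← 0.5·7.124 = 3.562
Arc 3: start y=0.000, vy=3.562 → t=0.727, apex=0.647, x_land=39.057, impact vy=-3.562
  bounce: vy ← 0.5·3.562 = 1.781

1 2.345 10.358 20.235
2 1.454 2.590 32.783
3 0.727 0.647 39.057
final: 39.057 1.781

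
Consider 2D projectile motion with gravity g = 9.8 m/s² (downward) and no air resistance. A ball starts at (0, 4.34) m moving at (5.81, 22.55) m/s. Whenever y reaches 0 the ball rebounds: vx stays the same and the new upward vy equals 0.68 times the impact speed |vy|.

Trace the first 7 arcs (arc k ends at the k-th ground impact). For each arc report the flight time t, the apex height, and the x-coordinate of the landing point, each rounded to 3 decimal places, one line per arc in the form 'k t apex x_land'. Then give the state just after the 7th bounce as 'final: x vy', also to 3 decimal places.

1 4.787 30.284 27.813
2 3.381 14.003 47.457
3 2.299 6.475 60.814
4 1.563 2.994 69.898
5 1.063 1.384 76.074
6 0.723 0.640 80.274
7 0.492 0.296 83.130
final: 83.130 1.638

Arc 1: start y=4.340, vy=22.550 → t=4.787, apex=30.284, x_land=27.813, impact vy=-24.363
  bounce: vy ← 0.68·24.363 = 16.567
Arc 2: start y=0.000, vy=16.567 → t=3.381, apex=14.003, x_land=47.457, impact vy=-16.567
  bounce: vy ← 0.68·16.567 = 11.266
Arc 3: start y=0.000, vy=11.266 → t=2.299, apex=6.475, x_land=60.814, impact vy=-11.266
  bounce: vy ← 0.68·11.266 = 7.661
Arc 4: start y=0.000, vy=7.661 → t=1.563, apex=2.994, x_land=69.898, impact vy=-7.661
  bounce: vy ← 0.68·7.661 = 5.209
Arc 5: start y=0.000, vy=5.209 → t=1.063, apex=1.384, x_land=76.074, impact vy=-5.209
  bounce: vy ← 0.68·5.209 = 3.542
Arc 6: start y=0.000, vy=3.542 → t=0.723, apex=0.640, x_land=80.274, impact vy=-3.542
  bounce: vy ← 0.68·3.542 = 2.409
Arc 7: start y=0.000, vy=2.409 → t=0.492, apex=0.296, x_land=83.130, impact vy=-2.409
  bounce: vy ← 0.68·2.409 = 1.638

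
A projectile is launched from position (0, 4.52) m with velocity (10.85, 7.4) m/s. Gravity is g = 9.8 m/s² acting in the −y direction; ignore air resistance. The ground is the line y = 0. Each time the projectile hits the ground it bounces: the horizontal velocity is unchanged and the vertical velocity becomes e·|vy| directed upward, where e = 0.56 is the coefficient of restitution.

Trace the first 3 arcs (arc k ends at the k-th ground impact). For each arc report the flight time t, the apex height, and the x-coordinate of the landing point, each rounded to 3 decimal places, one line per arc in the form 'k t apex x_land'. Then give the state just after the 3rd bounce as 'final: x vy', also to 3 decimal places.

1 1.977 7.314 21.449
2 1.368 2.294 36.295
3 0.766 0.719 44.609
final: 44.609 2.103

Arc 1: start y=4.520, vy=7.400 → t=1.977, apex=7.314, x_land=21.449, impact vy=-11.973
  bounce: vy ← 0.56·11.973 = 6.705
Arc 2: start y=0.000, vy=6.705 → t=1.368, apex=2.294, x_land=36.295, impact vy=-6.705
  bounce: vy ← 0.56·6.705 = 3.755
Arc 3: start y=0.000, vy=3.755 → t=0.766, apex=0.719, x_land=44.609, impact vy=-3.755
  bounce: vy ← 0.56·3.755 = 2.103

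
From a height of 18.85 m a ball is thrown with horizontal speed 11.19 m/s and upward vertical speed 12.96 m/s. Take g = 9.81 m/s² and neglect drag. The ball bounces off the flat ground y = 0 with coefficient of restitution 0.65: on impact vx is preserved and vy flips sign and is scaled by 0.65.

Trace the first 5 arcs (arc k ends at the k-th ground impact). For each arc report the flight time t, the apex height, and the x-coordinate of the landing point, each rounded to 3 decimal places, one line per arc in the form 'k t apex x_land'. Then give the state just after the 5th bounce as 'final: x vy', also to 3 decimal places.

1 3.685 27.411 41.236
2 3.073 11.581 75.624
3 1.998 4.893 97.977
4 1.298 2.067 112.506
5 0.844 0.873 121.950
final: 121.950 2.691

Arc 1: start y=18.850, vy=12.960 → t=3.685, apex=27.411, x_land=41.236, impact vy=-23.190
  bounce: vy ← 0.65·23.190 = 15.074
Arc 2: start y=0.000, vy=15.074 → t=3.073, apex=11.581, x_land=75.624, impact vy=-15.074
  bounce: vy ← 0.65·15.074 = 9.798
Arc 3: start y=0.000, vy=9.798 → t=1.998, apex=4.893, x_land=97.977, impact vy=-9.798
  bounce: vy ← 0.65·9.798 = 6.369
Arc 4: start y=0.000, vy=6.369 → t=1.298, apex=2.067, x_land=112.506, impact vy=-6.369
  bounce: vy ← 0.65·6.369 = 4.140
Arc 5: start y=0.000, vy=4.140 → t=0.844, apex=0.873, x_land=121.950, impact vy=-4.140
  bounce: vy ← 0.65·4.140 = 2.691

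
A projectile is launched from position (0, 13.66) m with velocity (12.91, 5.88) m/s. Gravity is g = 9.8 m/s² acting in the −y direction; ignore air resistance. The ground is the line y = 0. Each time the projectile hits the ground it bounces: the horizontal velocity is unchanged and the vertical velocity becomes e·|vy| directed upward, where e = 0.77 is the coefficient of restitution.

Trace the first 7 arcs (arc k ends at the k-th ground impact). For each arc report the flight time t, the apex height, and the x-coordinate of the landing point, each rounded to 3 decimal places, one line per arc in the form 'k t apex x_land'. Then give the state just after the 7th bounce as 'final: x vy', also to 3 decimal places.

Arc 1: start y=13.660, vy=5.880 → t=2.374, apex=15.424, x_land=30.651, impact vy=-17.387
  bounce: vy ← 0.77·17.387 = 13.388
Arc 2: start y=0.000, vy=13.388 → t=2.732, apex=9.145, x_land=65.924, impact vy=-13.388
  bounce: vy ← 0.77·13.388 = 10.309
Arc 3: start y=0.000, vy=10.309 → t=2.104, apex=5.422, x_land=93.085, impact vy=-10.309
  bounce: vy ← 0.77·10.309 = 7.938
Arc 4: start y=0.000, vy=7.938 → t=1.620, apex=3.215, x_land=113.998, impact vy=-7.938
  bounce: vy ← 0.77·7.938 = 6.112
Arc 5: start y=0.000, vy=6.112 → t=1.247, apex=1.906, x_land=130.102, impact vy=-6.112
  bounce: vy ← 0.77·6.112 = 4.706
Arc 6: start y=0.000, vy=4.706 → t=0.960, apex=1.130, x_land=142.501, impact vy=-4.706
  bounce: vy ← 0.77·4.706 = 3.624
Arc 7: start y=0.000, vy=3.624 → t=0.740, apex=0.670, x_land=152.049, impact vy=-3.624
  bounce: vy ← 0.77·3.624 = 2.790

1 2.374 15.424 30.651
2 2.732 9.145 65.924
3 2.104 5.422 93.085
4 1.620 3.215 113.998
5 1.247 1.906 130.102
6 0.960 1.130 142.501
7 0.740 0.670 152.049
final: 152.049 2.790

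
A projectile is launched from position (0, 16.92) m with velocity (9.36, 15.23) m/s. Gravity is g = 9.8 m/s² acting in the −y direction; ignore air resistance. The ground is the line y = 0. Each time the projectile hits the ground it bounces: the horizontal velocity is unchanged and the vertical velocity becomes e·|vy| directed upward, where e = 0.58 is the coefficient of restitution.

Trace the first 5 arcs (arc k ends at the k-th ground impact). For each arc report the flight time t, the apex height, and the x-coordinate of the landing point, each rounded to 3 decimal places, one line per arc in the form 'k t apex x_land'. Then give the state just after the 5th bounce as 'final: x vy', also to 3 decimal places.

Arc 1: start y=16.920, vy=15.230 → t=3.977, apex=28.754, x_land=37.220, impact vy=-23.740
  bounce: vy ← 0.58·23.740 = 13.769
Arc 2: start y=0.000, vy=13.769 → t=2.810, apex=9.673, x_land=63.522, impact vy=-13.769
  bounce: vy ← 0.58·13.769 = 7.986
Arc 3: start y=0.000, vy=7.986 → t=1.630, apex=3.254, x_land=78.777, impact vy=-7.986
  bounce: vy ← 0.58·7.986 = 4.632
Arc 4: start y=0.000, vy=4.632 → t=0.945, apex=1.095, x_land=87.625, impact vy=-4.632
  bounce: vy ← 0.58·4.632 = 2.687
Arc 5: start y=0.000, vy=2.687 → t=0.548, apex=0.368, x_land=92.757, impact vy=-2.687
  bounce: vy ← 0.58·2.687 = 1.558

1 3.977 28.754 37.220
2 2.810 9.673 63.522
3 1.630 3.254 78.777
4 0.945 1.095 87.625
5 0.548 0.368 92.757
final: 92.757 1.558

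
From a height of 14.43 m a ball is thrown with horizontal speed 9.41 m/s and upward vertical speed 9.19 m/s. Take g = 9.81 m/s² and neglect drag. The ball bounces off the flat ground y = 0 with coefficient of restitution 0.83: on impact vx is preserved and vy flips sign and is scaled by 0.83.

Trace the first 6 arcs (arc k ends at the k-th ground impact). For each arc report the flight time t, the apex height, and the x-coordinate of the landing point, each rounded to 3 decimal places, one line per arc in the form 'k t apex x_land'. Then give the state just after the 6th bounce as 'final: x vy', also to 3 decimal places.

Arc 1: start y=14.430, vy=9.190 → t=2.891, apex=18.735, x_land=27.206, impact vy=-19.172
  bounce: vy ← 0.83·19.172 = 15.913
Arc 2: start y=0.000, vy=15.913 → t=3.244, apex=12.906, x_land=57.734, impact vy=-15.913
  bounce: vy ← 0.83·15.913 = 13.208
Arc 3: start y=0.000, vy=13.208 → t=2.693, apex=8.891, x_land=83.072, impact vy=-13.208
  bounce: vy ← 0.83·13.208 = 10.962
Arc 4: start y=0.000, vy=10.962 → t=2.235, apex=6.125, x_land=104.103, impact vy=-10.962
  bounce: vy ← 0.83·10.962 = 9.099
Arc 5: start y=0.000, vy=9.099 → t=1.855, apex=4.220, x_land=121.559, impact vy=-9.099
  bounce: vy ← 0.83·9.099 = 7.552
Arc 6: start y=0.000, vy=7.552 → t=1.540, apex=2.907, x_land=136.047, impact vy=-7.552
  bounce: vy ← 0.83·7.552 = 6.268

1 2.891 18.735 27.206
2 3.244 12.906 57.734
3 2.693 8.891 83.072
4 2.235 6.125 104.103
5 1.855 4.220 121.559
6 1.540 2.907 136.047
final: 136.047 6.268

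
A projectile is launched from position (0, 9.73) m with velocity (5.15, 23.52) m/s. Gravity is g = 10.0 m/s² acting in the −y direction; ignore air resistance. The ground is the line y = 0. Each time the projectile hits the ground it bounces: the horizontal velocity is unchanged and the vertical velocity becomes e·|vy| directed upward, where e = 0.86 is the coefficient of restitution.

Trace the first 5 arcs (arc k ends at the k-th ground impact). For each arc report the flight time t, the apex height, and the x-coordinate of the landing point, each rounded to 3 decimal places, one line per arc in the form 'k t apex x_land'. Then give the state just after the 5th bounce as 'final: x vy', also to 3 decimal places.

Arc 1: start y=9.730, vy=23.520 → t=5.087, apex=37.390, x_land=26.196, impact vy=-27.346
  bounce: vy ← 0.86·27.346 = 23.517
Arc 2: start y=0.000, vy=23.517 → t=4.703, apex=27.653, x_land=50.419, impact vy=-23.517
  bounce: vy ← 0.86·23.517 = 20.225
Arc 3: start y=0.000, vy=20.225 → t=4.045, apex=20.452, x_land=71.250, impact vy=-20.225
  bounce: vy ← 0.86·20.225 = 17.393
Arc 4: start y=0.000, vy=17.393 → t=3.479, apex=15.127, x_land=89.166, impact vy=-17.393
  bounce: vy ← 0.86·17.393 = 14.958
Arc 5: start y=0.000, vy=14.958 → t=2.992, apex=11.188, x_land=104.573, impact vy=-14.958
  bounce: vy ← 0.86·14.958 = 12.864

1 5.087 37.390 26.196
2 4.703 27.653 50.419
3 4.045 20.452 71.250
4 3.479 15.127 89.166
5 2.992 11.188 104.573
final: 104.573 12.864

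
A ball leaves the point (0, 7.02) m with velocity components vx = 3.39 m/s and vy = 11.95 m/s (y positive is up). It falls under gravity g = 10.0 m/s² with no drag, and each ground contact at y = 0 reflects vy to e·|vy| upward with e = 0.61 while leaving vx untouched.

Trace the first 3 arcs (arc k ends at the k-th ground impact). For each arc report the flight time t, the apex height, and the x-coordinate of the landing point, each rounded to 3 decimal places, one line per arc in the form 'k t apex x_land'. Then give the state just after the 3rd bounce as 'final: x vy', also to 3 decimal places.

1 2.878 14.160 9.756
2 2.053 5.269 16.716
3 1.252 1.961 20.962
final: 20.962 3.820

Arc 1: start y=7.020, vy=11.950 → t=2.878, apex=14.160, x_land=9.756, impact vy=-16.829
  bounce: vy ← 0.61·16.829 = 10.265
Arc 2: start y=0.000, vy=10.265 → t=2.053, apex=5.269, x_land=16.716, impact vy=-10.265
  bounce: vy ← 0.61·10.265 = 6.262
Arc 3: start y=0.000, vy=6.262 → t=1.252, apex=1.961, x_land=20.962, impact vy=-6.262
  bounce: vy ← 0.61·6.262 = 3.820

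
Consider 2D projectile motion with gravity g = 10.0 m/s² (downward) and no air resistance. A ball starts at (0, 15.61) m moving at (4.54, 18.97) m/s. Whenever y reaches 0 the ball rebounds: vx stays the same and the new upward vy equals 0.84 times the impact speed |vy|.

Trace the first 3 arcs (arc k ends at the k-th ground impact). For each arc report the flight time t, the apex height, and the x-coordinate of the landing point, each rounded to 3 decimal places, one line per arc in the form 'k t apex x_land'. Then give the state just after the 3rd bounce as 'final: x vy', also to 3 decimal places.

Arc 1: start y=15.610, vy=18.970 → t=4.489, apex=33.603, x_land=20.382, impact vy=-25.924
  bounce: vy ← 0.84·25.924 = 21.776
Arc 2: start y=0.000, vy=21.776 → t=4.355, apex=23.710, x_land=40.155, impact vy=-21.776
  bounce: vy ← 0.84·21.776 = 18.292
Arc 3: start y=0.000, vy=18.292 → t=3.658, apex=16.730, x_land=56.764, impact vy=-18.292
  bounce: vy ← 0.84·18.292 = 15.365

1 4.489 33.603 20.382
2 4.355 23.710 40.155
3 3.658 16.730 56.764
final: 56.764 15.365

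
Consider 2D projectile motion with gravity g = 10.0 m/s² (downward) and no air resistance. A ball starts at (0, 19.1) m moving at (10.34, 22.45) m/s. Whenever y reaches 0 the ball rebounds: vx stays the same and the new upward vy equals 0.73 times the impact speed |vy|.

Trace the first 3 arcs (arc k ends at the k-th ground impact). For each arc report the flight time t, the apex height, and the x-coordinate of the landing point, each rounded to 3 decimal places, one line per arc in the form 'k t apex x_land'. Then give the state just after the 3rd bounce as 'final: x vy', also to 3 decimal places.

Arc 1: start y=19.100, vy=22.450 → t=5.222, apex=44.300, x_land=53.991, impact vy=-29.766
  bounce: vy ← 0.73·29.766 = 21.729
Arc 2: start y=0.000, vy=21.729 → t=4.346, apex=23.608, x_land=98.927, impact vy=-21.729
  bounce: vy ← 0.73·21.729 = 15.862
Arc 3: start y=0.000, vy=15.862 → t=3.172, apex=12.580, x_land=131.730, impact vy=-15.862
  bounce: vy ← 0.73·15.862 = 11.579

1 5.222 44.300 53.991
2 4.346 23.608 98.927
3 3.172 12.580 131.730
final: 131.730 11.579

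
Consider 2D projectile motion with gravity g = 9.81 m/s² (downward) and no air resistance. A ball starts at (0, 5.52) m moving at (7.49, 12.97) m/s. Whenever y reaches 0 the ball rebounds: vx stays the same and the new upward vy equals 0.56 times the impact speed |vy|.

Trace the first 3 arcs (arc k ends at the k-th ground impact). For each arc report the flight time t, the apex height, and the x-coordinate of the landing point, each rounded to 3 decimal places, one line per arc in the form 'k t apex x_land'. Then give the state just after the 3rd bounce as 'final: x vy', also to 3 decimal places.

Arc 1: start y=5.520, vy=12.970 → t=3.017, apex=14.094, x_land=22.599, impact vy=-16.629
  bounce: vy ← 0.56·16.629 = 9.312
Arc 2: start y=0.000, vy=9.312 → t=1.899, apex=4.420, x_land=36.819, impact vy=-9.312
  bounce: vy ← 0.56·9.312 = 5.215
Arc 3: start y=0.000, vy=5.215 → t=1.063, apex=1.386, x_land=44.782, impact vy=-5.215
  bounce: vy ← 0.56·5.215 = 2.920

1 3.017 14.094 22.599
2 1.899 4.420 36.819
3 1.063 1.386 44.782
final: 44.782 2.920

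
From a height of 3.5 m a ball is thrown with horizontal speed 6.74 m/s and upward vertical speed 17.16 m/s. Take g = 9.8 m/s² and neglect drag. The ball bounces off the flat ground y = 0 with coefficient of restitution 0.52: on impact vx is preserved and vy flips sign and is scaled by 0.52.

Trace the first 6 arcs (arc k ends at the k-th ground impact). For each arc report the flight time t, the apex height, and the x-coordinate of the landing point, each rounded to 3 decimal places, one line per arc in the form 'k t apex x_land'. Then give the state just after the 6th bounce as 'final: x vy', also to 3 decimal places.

Arc 1: start y=3.500, vy=17.160 → t=3.695, apex=18.524, x_land=24.907, impact vy=-19.054
  bounce: vy ← 0.52·19.054 = 9.908
Arc 2: start y=0.000, vy=9.908 → t=2.022, apex=5.009, x_land=38.535, impact vy=-9.908
  bounce: vy ← 0.52·9.908 = 5.152
Arc 3: start y=0.000, vy=5.152 → t=1.051, apex=1.354, x_land=45.622, impact vy=-5.152
  bounce: vy ← 0.52·5.152 = 2.679
Arc 4: start y=0.000, vy=2.679 → t=0.547, apex=0.366, x_land=49.308, impact vy=-2.679
  bounce: vy ← 0.52·2.679 = 1.393
Arc 5: start y=0.000, vy=1.393 → t=0.284, apex=0.099, x_land=51.224, impact vy=-1.393
  bounce: vy ← 0.52·1.393 = 0.724
Arc 6: start y=0.000, vy=0.724 → t=0.148, apex=0.027, x_land=52.220, impact vy=-0.724
  bounce: vy ← 0.52·0.724 = 0.377

1 3.695 18.524 24.907
2 2.022 5.009 38.535
3 1.051 1.354 45.622
4 0.547 0.366 49.308
5 0.284 0.099 51.224
6 0.148 0.027 52.220
final: 52.220 0.377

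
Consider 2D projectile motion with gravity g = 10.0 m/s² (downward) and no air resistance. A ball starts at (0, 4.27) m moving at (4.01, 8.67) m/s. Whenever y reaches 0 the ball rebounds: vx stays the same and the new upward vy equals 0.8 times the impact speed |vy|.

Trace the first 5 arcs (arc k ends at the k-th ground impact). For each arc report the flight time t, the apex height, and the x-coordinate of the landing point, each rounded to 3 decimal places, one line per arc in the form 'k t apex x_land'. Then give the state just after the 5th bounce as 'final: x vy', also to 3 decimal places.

Arc 1: start y=4.270, vy=8.670 → t=2.134, apex=8.028, x_land=8.558, impact vy=-12.672
  bounce: vy ← 0.8·12.672 = 10.137
Arc 2: start y=0.000, vy=10.137 → t=2.027, apex=5.138, x_land=16.688, impact vy=-10.137
  bounce: vy ← 0.8·10.137 = 8.110
Arc 3: start y=0.000, vy=8.110 → t=1.622, apex=3.288, x_land=23.192, impact vy=-8.110
  bounce: vy ← 0.8·8.110 = 6.488
Arc 4: start y=0.000, vy=6.488 → t=1.298, apex=2.105, x_land=28.395, impact vy=-6.488
  bounce: vy ← 0.8·6.488 = 5.190
Arc 5: start y=0.000, vy=5.190 → t=1.038, apex=1.347, x_land=32.558, impact vy=-5.190
  bounce: vy ← 0.8·5.190 = 4.152

1 2.134 8.028 8.558
2 2.027 5.138 16.688
3 1.622 3.288 23.192
4 1.298 2.105 28.395
5 1.038 1.347 32.558
final: 32.558 4.152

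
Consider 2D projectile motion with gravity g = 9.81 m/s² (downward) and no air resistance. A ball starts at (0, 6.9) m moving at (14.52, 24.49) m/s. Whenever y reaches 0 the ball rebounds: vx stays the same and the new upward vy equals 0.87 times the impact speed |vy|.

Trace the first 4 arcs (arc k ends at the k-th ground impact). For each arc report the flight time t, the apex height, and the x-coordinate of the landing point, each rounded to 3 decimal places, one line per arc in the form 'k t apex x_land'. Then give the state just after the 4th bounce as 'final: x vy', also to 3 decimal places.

1 5.260 37.469 76.379
2 4.809 28.360 146.208
3 4.184 21.466 206.958
4 3.640 16.247 259.811
final: 259.811 15.533

Arc 1: start y=6.900, vy=24.490 → t=5.260, apex=37.469, x_land=76.379, impact vy=-27.113
  bounce: vy ← 0.87·27.113 = 23.589
Arc 2: start y=0.000, vy=23.589 → t=4.809, apex=28.360, x_land=146.208, impact vy=-23.589
  bounce: vy ← 0.87·23.589 = 20.522
Arc 3: start y=0.000, vy=20.522 → t=4.184, apex=21.466, x_land=206.958, impact vy=-20.522
  bounce: vy ← 0.87·20.522 = 17.854
Arc 4: start y=0.000, vy=17.854 → t=3.640, apex=16.247, x_land=259.811, impact vy=-17.854
  bounce: vy ← 0.87·17.854 = 15.533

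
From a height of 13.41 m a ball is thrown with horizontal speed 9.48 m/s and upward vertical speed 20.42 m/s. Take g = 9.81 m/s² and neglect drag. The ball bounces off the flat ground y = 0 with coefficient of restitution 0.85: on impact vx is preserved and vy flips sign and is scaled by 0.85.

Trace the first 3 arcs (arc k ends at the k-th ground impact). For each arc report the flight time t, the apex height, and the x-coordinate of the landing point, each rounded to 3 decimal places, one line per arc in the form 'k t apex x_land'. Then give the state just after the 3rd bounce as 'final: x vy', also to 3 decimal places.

Arc 1: start y=13.410, vy=20.420 → t=4.740, apex=34.663, x_land=44.934, impact vy=-26.078
  bounce: vy ← 0.85·26.078 = 22.167
Arc 2: start y=0.000, vy=22.167 → t=4.519, apex=25.044, x_land=87.776, impact vy=-22.167
  bounce: vy ← 0.85·22.167 = 18.842
Arc 3: start y=0.000, vy=18.842 → t=3.841, apex=18.094, x_land=124.192, impact vy=-18.842
  bounce: vy ← 0.85·18.842 = 16.015

1 4.740 34.663 44.934
2 4.519 25.044 87.776
3 3.841 18.094 124.192
final: 124.192 16.015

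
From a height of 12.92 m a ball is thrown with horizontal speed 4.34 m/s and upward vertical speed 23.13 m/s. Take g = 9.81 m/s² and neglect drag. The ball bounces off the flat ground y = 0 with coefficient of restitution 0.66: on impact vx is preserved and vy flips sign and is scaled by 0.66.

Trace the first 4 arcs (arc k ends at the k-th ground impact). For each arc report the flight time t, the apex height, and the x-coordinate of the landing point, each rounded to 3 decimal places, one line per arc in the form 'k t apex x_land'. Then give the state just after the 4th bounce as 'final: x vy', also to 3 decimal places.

1 5.220 40.188 22.656
2 3.778 17.506 39.054
3 2.494 7.626 49.876
4 1.646 3.322 57.019
final: 57.019 5.328

Arc 1: start y=12.920, vy=23.130 → t=5.220, apex=40.188, x_land=22.656, impact vy=-28.080
  bounce: vy ← 0.66·28.080 = 18.533
Arc 2: start y=0.000, vy=18.533 → t=3.778, apex=17.506, x_land=39.054, impact vy=-18.533
  bounce: vy ← 0.66·18.533 = 12.232
Arc 3: start y=0.000, vy=12.232 → t=2.494, apex=7.626, x_land=49.876, impact vy=-12.232
  bounce: vy ← 0.66·12.232 = 8.073
Arc 4: start y=0.000, vy=8.073 → t=1.646, apex=3.322, x_land=57.019, impact vy=-8.073
  bounce: vy ← 0.66·8.073 = 5.328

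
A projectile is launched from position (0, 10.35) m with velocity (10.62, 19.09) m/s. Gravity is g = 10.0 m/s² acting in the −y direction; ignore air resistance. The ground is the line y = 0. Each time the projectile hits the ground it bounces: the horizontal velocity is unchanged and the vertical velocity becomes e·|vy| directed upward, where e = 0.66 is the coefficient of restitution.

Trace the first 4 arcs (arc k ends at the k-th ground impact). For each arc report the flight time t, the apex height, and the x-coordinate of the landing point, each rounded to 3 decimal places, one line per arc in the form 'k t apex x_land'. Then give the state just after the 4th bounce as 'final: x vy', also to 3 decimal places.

1 4.299 28.571 45.660
2 3.155 12.446 79.171
3 2.083 5.421 101.287
4 1.374 2.362 115.885
final: 115.885 4.536

Arc 1: start y=10.350, vy=19.090 → t=4.299, apex=28.571, x_land=45.660, impact vy=-23.905
  bounce: vy ← 0.66·23.905 = 15.777
Arc 2: start y=0.000, vy=15.777 → t=3.155, apex=12.446, x_land=79.171, impact vy=-15.777
  bounce: vy ← 0.66·15.777 = 10.413
Arc 3: start y=0.000, vy=10.413 → t=2.083, apex=5.421, x_land=101.287, impact vy=-10.413
  bounce: vy ← 0.66·10.413 = 6.872
Arc 4: start y=0.000, vy=6.872 → t=1.374, apex=2.362, x_land=115.885, impact vy=-6.872
  bounce: vy ← 0.66·6.872 = 4.536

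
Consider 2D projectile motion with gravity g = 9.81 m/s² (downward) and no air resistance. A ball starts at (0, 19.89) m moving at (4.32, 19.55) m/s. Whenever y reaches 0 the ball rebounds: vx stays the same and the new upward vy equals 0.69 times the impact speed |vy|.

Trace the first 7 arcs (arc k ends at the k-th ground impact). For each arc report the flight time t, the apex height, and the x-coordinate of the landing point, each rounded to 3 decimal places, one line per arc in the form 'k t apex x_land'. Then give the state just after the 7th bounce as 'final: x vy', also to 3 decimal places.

Arc 1: start y=19.890, vy=19.550 → t=4.826, apex=39.370, x_land=20.848, impact vy=-27.793
  bounce: vy ← 0.69·27.793 = 19.177
Arc 2: start y=0.000, vy=19.177 → t=3.910, apex=18.744, x_land=37.738, impact vy=-19.177
  bounce: vy ← 0.69·19.177 = 13.232
Arc 3: start y=0.000, vy=13.232 → t=2.698, apex=8.924, x_land=49.392, impact vy=-13.232
  bounce: vy ← 0.69·13.232 = 9.130
Arc 4: start y=0.000, vy=9.130 → t=1.861, apex=4.249, x_land=57.433, impact vy=-9.130
  bounce: vy ← 0.69·9.130 = 6.300
Arc 5: start y=0.000, vy=6.300 → t=1.284, apex=2.023, x_land=62.982, impact vy=-6.300
  bounce: vy ← 0.69·6.300 = 4.347
Arc 6: start y=0.000, vy=4.347 → t=0.886, apex=0.963, x_land=66.810, impact vy=-4.347
  bounce: vy ← 0.69·4.347 = 2.999
Arc 7: start y=0.000, vy=2.999 → t=0.611, apex=0.459, x_land=69.452, impact vy=-2.999
  bounce: vy ← 0.69·2.999 = 2.070

1 4.826 39.370 20.848
2 3.910 18.744 37.738
3 2.698 8.924 49.392
4 1.861 4.249 57.433
5 1.284 2.023 62.982
6 0.886 0.963 66.810
7 0.611 0.459 69.452
final: 69.452 2.070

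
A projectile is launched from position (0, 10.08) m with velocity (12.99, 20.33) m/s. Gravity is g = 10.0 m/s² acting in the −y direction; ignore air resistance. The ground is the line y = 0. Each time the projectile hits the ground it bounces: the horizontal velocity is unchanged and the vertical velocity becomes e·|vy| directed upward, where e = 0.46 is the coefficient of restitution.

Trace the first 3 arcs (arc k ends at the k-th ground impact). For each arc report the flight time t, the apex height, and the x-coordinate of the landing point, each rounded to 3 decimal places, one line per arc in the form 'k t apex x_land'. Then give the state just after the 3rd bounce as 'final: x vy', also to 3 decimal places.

Arc 1: start y=10.080, vy=20.330 → t=4.513, apex=30.745, x_land=58.620, impact vy=-24.797
  bounce: vy ← 0.46·24.797 = 11.407
Arc 2: start y=0.000, vy=11.407 → t=2.281, apex=6.506, x_land=88.255, impact vy=-11.407
  bounce: vy ← 0.46·11.407 = 5.247
Arc 3: start y=0.000, vy=5.247 → t=1.049, apex=1.377, x_land=101.887, impact vy=-5.247
  bounce: vy ← 0.46·5.247 = 2.414

1 4.513 30.745 58.620
2 2.281 6.506 88.255
3 1.049 1.377 101.887
final: 101.887 2.414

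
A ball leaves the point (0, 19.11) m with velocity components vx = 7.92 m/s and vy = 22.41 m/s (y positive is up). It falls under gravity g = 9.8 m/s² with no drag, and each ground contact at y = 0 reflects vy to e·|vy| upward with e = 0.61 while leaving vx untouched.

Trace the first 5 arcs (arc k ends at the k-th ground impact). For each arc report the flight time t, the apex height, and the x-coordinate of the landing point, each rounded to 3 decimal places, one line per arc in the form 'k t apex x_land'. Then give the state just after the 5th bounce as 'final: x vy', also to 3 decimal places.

1 5.308 44.733 42.041
2 3.686 16.645 71.235
3 2.249 6.194 89.044
4 1.372 2.305 99.907
5 0.837 0.858 106.534
final: 106.534 2.501

Arc 1: start y=19.110, vy=22.410 → t=5.308, apex=44.733, x_land=42.041, impact vy=-29.610
  bounce: vy ← 0.61·29.610 = 18.062
Arc 2: start y=0.000, vy=18.062 → t=3.686, apex=16.645, x_land=71.235, impact vy=-18.062
  bounce: vy ← 0.61·18.062 = 11.018
Arc 3: start y=0.000, vy=11.018 → t=2.249, apex=6.194, x_land=89.044, impact vy=-11.018
  bounce: vy ← 0.61·11.018 = 6.721
Arc 4: start y=0.000, vy=6.721 → t=1.372, apex=2.305, x_land=99.907, impact vy=-6.721
  bounce: vy ← 0.61·6.721 = 4.100
Arc 5: start y=0.000, vy=4.100 → t=0.837, apex=0.858, x_land=106.534, impact vy=-4.100
  bounce: vy ← 0.61·4.100 = 2.501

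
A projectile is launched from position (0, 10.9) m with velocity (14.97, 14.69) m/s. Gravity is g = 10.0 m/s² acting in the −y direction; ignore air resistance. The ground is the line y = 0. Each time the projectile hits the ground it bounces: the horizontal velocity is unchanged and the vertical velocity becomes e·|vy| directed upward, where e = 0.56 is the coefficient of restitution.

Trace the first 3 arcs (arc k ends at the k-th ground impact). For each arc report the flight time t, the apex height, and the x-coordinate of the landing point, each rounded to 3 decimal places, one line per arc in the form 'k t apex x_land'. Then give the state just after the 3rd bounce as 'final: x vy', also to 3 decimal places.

Arc 1: start y=10.900, vy=14.690 → t=3.552, apex=21.690, x_land=53.170, impact vy=-20.828
  bounce: vy ← 0.56·20.828 = 11.664
Arc 2: start y=0.000, vy=11.664 → t=2.333, apex=6.802, x_land=88.091, impact vy=-11.664
  bounce: vy ← 0.56·11.664 = 6.532
Arc 3: start y=0.000, vy=6.532 → t=1.306, apex=2.133, x_land=107.646, impact vy=-6.532
  bounce: vy ← 0.56·6.532 = 3.658

1 3.552 21.690 53.170
2 2.333 6.802 88.091
3 1.306 2.133 107.646
final: 107.646 3.658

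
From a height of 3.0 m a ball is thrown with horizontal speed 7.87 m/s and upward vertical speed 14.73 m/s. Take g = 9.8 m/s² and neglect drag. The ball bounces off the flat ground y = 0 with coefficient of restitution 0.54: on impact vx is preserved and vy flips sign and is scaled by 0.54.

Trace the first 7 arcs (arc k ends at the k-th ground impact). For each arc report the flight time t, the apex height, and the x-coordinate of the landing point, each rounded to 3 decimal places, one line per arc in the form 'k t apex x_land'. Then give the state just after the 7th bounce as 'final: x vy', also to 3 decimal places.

Arc 1: start y=3.000, vy=14.730 → t=3.198, apex=14.070, x_land=25.165, impact vy=-16.606
  bounce: vy ← 0.54·16.606 = 8.967
Arc 2: start y=0.000, vy=8.967 → t=1.830, apex=4.103, x_land=39.568, impact vy=-8.967
  bounce: vy ← 0.54·8.967 = 4.842
Arc 3: start y=0.000, vy=4.842 → t=0.988, apex=1.196, x_land=47.345, impact vy=-4.842
  bounce: vy ← 0.54·4.842 = 2.615
Arc 4: start y=0.000, vy=2.615 → t=0.534, apex=0.349, x_land=51.545, impact vy=-2.615
  bounce: vy ← 0.54·2.615 = 1.412
Arc 5: start y=0.000, vy=1.412 → t=0.288, apex=0.102, x_land=53.813, impact vy=-1.412
  bounce: vy ← 0.54·1.412 = 0.763
Arc 6: start y=0.000, vy=0.763 → t=0.156, apex=0.030, x_land=55.038, impact vy=-0.763
  bounce: vy ← 0.54·0.763 = 0.412
Arc 7: start y=0.000, vy=0.412 → t=0.084, apex=0.009, x_land=55.699, impact vy=-0.412
  bounce: vy ← 0.54·0.412 = 0.222

1 3.198 14.070 25.165
2 1.830 4.103 39.568
3 0.988 1.196 47.345
4 0.534 0.349 51.545
5 0.288 0.102 53.813
6 0.156 0.030 55.038
7 0.084 0.009 55.699
final: 55.699 0.222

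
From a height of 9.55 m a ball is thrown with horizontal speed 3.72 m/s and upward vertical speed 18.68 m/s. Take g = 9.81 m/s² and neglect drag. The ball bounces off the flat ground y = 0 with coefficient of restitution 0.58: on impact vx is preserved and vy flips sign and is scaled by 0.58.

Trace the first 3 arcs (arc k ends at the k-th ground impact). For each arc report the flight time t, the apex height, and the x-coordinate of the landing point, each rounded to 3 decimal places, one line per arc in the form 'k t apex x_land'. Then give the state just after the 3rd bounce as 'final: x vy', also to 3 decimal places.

1 4.265 27.335 15.865
2 2.738 9.196 26.052
3 1.588 3.093 31.961
final: 31.961 4.518

Arc 1: start y=9.550, vy=18.680 → t=4.265, apex=27.335, x_land=15.865, impact vy=-23.158
  bounce: vy ← 0.58·23.158 = 13.432
Arc 2: start y=0.000, vy=13.432 → t=2.738, apex=9.196, x_land=26.052, impact vy=-13.432
  bounce: vy ← 0.58·13.432 = 7.790
Arc 3: start y=0.000, vy=7.790 → t=1.588, apex=3.093, x_land=31.961, impact vy=-7.790
  bounce: vy ← 0.58·7.790 = 4.518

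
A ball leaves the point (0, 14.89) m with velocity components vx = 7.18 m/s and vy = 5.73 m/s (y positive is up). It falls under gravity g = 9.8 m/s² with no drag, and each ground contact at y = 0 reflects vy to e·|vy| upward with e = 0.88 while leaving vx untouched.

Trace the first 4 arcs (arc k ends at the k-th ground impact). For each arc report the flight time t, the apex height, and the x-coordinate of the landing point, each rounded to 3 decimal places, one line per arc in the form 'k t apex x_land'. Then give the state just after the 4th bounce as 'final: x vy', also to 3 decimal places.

Arc 1: start y=14.890, vy=5.730 → t=2.423, apex=16.565, x_land=17.400, impact vy=-18.019
  bounce: vy ← 0.88·18.019 = 15.857
Arc 2: start y=0.000, vy=15.857 → t=3.236, apex=12.828, x_land=40.634, impact vy=-15.857
  bounce: vy ← 0.88·15.857 = 13.954
Arc 3: start y=0.000, vy=13.954 → t=2.848, apex=9.934, x_land=61.081, impact vy=-13.954
  bounce: vy ← 0.88·13.954 = 12.279
Arc 4: start y=0.000, vy=12.279 → t=2.506, apex=7.693, x_land=79.074, impact vy=-12.279
  bounce: vy ← 0.88·12.279 = 10.806

1 2.423 16.565 17.400
2 3.236 12.828 40.634
3 2.848 9.934 61.081
4 2.506 7.693 79.074
final: 79.074 10.806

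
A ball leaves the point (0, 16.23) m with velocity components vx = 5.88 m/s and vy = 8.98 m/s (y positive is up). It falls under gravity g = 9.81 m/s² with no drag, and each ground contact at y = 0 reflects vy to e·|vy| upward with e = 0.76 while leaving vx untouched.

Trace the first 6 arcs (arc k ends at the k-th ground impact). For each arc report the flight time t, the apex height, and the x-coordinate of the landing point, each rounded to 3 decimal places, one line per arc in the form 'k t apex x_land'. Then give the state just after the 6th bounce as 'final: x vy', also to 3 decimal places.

Arc 1: start y=16.230, vy=8.980 → t=2.952, apex=20.340, x_land=17.356, impact vy=-19.977
  bounce: vy ← 0.76·19.977 = 15.182
Arc 2: start y=0.000, vy=15.182 → t=3.095, apex=11.748, x_land=35.557, impact vy=-15.182
  bounce: vy ← 0.76·15.182 = 11.539
Arc 3: start y=0.000, vy=11.539 → t=2.352, apex=6.786, x_land=49.389, impact vy=-11.539
  bounce: vy ← 0.76·11.539 = 8.769
Arc 4: start y=0.000, vy=8.769 → t=1.788, apex=3.920, x_land=59.901, impact vy=-8.769
  bounce: vy ← 0.76·8.769 = 6.665
Arc 5: start y=0.000, vy=6.665 → t=1.359, apex=2.264, x_land=67.891, impact vy=-6.665
  bounce: vy ← 0.76·6.665 = 5.065
Arc 6: start y=0.000, vy=5.065 → t=1.033, apex=1.308, x_land=73.963, impact vy=-5.065
  bounce: vy ← 0.76·5.065 = 3.850

1 2.952 20.340 17.356
2 3.095 11.748 35.557
3 2.352 6.786 49.389
4 1.788 3.920 59.901
5 1.359 2.264 67.891
6 1.033 1.308 73.963
final: 73.963 3.850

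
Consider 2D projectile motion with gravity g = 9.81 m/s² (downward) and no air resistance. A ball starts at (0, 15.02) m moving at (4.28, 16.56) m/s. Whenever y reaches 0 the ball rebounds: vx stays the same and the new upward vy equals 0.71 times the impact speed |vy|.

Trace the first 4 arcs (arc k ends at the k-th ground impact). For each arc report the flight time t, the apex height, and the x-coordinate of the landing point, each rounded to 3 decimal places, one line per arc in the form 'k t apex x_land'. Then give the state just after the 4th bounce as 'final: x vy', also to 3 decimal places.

1 4.119 28.997 17.631
2 3.453 14.618 32.409
3 2.451 7.369 42.900
4 1.740 3.715 50.350
final: 50.350 6.061

Arc 1: start y=15.020, vy=16.560 → t=4.119, apex=28.997, x_land=17.631, impact vy=-23.852
  bounce: vy ← 0.71·23.852 = 16.935
Arc 2: start y=0.000, vy=16.935 → t=3.453, apex=14.618, x_land=32.409, impact vy=-16.935
  bounce: vy ← 0.71·16.935 = 12.024
Arc 3: start y=0.000, vy=12.024 → t=2.451, apex=7.369, x_land=42.900, impact vy=-12.024
  bounce: vy ← 0.71·12.024 = 8.537
Arc 4: start y=0.000, vy=8.537 → t=1.740, apex=3.715, x_land=50.350, impact vy=-8.537
  bounce: vy ← 0.71·8.537 = 6.061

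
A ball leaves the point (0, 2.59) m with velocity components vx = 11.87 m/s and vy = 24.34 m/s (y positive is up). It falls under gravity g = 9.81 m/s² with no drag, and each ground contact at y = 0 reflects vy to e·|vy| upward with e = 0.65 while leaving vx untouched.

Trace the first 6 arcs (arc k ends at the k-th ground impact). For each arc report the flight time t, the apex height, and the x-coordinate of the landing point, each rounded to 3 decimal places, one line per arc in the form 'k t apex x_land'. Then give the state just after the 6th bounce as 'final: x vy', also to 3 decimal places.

Arc 1: start y=2.590, vy=24.340 → t=5.067, apex=32.785, x_land=60.139, impact vy=-25.362
  bounce: vy ← 0.65·25.362 = 16.486
Arc 2: start y=0.000, vy=16.486 → t=3.361, apex=13.852, x_land=100.034, impact vy=-16.486
  bounce: vy ← 0.65·16.486 = 10.716
Arc 3: start y=0.000, vy=10.716 → t=2.185, apex=5.852, x_land=125.966, impact vy=-10.716
  bounce: vy ← 0.65·10.716 = 6.965
Arc 4: start y=0.000, vy=6.965 → t=1.420, apex=2.473, x_land=142.821, impact vy=-6.965
  bounce: vy ← 0.65·6.965 = 4.527
Arc 5: start y=0.000, vy=4.527 → t=0.923, apex=1.045, x_land=153.777, impact vy=-4.527
  bounce: vy ← 0.65·4.527 = 2.943
Arc 6: start y=0.000, vy=2.943 → t=0.600, apex=0.441, x_land=160.899, impact vy=-2.943
  bounce: vy ← 0.65·2.943 = 1.913

1 5.067 32.785 60.139
2 3.361 13.852 100.034
3 2.185 5.852 125.966
4 1.420 2.473 142.821
5 0.923 1.045 153.777
6 0.600 0.441 160.899
final: 160.899 1.913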